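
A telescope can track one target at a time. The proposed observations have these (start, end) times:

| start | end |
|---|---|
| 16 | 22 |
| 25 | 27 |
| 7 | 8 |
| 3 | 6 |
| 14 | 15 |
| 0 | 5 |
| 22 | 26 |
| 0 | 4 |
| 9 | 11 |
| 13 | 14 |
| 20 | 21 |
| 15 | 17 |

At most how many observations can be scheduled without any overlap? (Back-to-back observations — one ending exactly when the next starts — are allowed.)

Order by finish time; keep every interval that doesn't clash with the previous kept one.
By end time: (0,4), (0,5), (3,6), (7,8), (9,11), (13,14), (14,15), (15,17), (20,21), (16,22), (22,26), (25,27).
Pick (0,4); next start ≥ 4 → (7,8); next start ≥ 8 → (9,11); next start ≥ 11 → (13,14); next start ≥ 14 → (14,15); next start ≥ 15 → (15,17); next start ≥ 17 → (20,21); next start ≥ 21 → (22,26).
Selected 8 observations.

8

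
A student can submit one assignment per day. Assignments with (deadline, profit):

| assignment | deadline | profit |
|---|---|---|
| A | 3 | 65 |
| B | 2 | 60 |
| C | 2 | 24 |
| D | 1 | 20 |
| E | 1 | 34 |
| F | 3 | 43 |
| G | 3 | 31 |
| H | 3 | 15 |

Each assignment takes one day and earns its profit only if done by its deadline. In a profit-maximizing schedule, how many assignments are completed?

3

By profit: A(d3,65), B(d2,60), F(d3,43), E(d1,34), G(d3,31), C(d2,24), D(d1,20), H(d3,15)
A→slot 3; B→slot 2; F→slot 1; E skipped; G skipped; C skipped; D skipped; H skipped.
3 of 8 scheduled.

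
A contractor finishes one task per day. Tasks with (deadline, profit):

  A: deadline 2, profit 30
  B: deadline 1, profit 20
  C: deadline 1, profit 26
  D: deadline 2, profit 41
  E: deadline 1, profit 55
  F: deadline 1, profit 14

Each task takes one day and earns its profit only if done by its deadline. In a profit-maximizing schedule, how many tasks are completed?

2

Sort by profit descending; place each in the latest free slot ≤ its deadline.
Profit order: E=55 D=41 A=30 C=26 B=20 F=14
Assign: E→slot 1, D→slot 2, A skipped, C skipped, B skipped, F skipped.
Slots: [1:E] [2:D]
2 of 6 scheduled.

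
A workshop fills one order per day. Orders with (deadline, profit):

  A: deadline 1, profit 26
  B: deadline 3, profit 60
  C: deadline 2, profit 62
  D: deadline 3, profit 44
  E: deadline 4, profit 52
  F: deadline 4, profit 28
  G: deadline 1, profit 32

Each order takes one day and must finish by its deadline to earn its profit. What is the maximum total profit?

218

Profit order: C=62 B=60 E=52 D=44 G=32 F=28 A=26
Assign: C→slot 2, B→slot 3, E→slot 4, D→slot 1, G skipped, F skipped, A skipped.
Slots: [1:D] [2:C] [3:B] [4:E]
Profit = 44 + 62 + 60 + 52 = 218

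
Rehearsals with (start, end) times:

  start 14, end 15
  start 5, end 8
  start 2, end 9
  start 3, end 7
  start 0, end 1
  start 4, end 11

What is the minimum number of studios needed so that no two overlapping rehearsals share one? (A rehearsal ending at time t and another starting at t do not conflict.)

Events (time:±→running): 0:+→1 1:-→0 2:+→1 3:+→2 4:+→3 5:+→4 … peak 4.

4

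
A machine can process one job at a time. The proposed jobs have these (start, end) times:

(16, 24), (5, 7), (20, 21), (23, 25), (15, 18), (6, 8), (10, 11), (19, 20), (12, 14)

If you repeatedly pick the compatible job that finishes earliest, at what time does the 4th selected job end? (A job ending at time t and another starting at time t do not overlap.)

By end time: (5,7), (6,8), (10,11), (12,14), (15,18), (19,20), (20,21), (16,24), (23,25).
Pick (5,7); next start ≥ 7 → (10,11); next start ≥ 11 → (12,14); next start ≥ 14 → (15,18); next start ≥ 18 → (19,20); next start ≥ 20 → (20,21); next start ≥ 21 → (23,25).
Selected: (5,7) (10,11) (12,14) (15,18) (19,20) (20,21) (23,25)

18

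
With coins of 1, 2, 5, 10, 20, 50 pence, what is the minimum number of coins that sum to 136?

136 = 2×50 + 1×20 + 1×10 + 1×5 + 1×1
Total coins = 2 + 1 + 1 + 1 + 1 = 6

6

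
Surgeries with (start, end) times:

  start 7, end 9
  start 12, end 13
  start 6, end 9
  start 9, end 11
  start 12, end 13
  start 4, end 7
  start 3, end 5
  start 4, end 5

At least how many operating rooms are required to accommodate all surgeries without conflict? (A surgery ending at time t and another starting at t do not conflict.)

starts: [3, 4, 4, 6, 7, 9, 12, 12]
ends:   [5, 5, 7, 9, 9, 11, 13, 13]
s3→1 s4→2 s4→3  — peak 3.

3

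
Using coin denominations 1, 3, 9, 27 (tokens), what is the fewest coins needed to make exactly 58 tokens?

Use the largest denomination that fits, subtract, and repeat.
58 − 2×27→4 − 1×3→1 − 1×1→0
Total coins = 2 + 1 + 1 = 4

4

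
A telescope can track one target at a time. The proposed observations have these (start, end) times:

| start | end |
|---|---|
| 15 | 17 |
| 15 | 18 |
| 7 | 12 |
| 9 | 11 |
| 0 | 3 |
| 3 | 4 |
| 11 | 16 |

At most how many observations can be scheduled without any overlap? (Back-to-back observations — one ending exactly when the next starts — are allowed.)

4

Greedy by earliest finish: after sorting by end time, pick each interval compatible with the last pick.
By end time: (0,3), (3,4), (9,11), (7,12), (11,16), (15,17), (15,18).
Pick (0,3); next start ≥ 3 → (3,4); next start ≥ 4 → (9,11); next start ≥ 11 → (11,16).
Selected 4 observations.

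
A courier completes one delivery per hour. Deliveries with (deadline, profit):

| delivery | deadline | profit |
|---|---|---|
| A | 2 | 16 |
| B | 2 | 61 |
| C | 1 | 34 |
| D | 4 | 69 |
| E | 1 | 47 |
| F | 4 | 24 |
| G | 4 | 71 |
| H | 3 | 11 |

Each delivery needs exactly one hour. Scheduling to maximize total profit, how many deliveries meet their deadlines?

By profit: G(d4,71), D(d4,69), B(d2,61), E(d1,47), C(d1,34), F(d4,24), A(d2,16), H(d3,11)
G→slot 4; D→slot 3; B→slot 2; E→slot 1; C skipped; F skipped; A skipped; H skipped.
4 of 8 scheduled.

4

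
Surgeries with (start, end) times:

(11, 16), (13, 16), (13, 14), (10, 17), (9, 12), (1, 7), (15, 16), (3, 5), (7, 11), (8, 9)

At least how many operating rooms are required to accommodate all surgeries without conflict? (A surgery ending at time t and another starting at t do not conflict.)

4

starts: [1, 3, 7, 8, 9, 10, 11, 13, 13, 15]
ends:   [5, 7, 9, 11, 12, 14, 16, 16, 16, 17]
s1→1 s3→2 e5→1 e7→0 s7→1 s8→2 e9→1 s9→2 s10→3 e11→2 s11→3 e12→2 s13→3 s13→4  — peak 4.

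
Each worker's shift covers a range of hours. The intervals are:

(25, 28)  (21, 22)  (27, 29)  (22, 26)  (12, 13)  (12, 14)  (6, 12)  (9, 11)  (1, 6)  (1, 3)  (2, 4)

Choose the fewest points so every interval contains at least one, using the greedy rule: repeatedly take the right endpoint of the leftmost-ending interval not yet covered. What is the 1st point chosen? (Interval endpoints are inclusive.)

Sort by right endpoint; whenever an interval is uncovered, place a point at its right end.
Sorted: [1,3] [2,4] [1,6] [9,11] [6,12] [12,13] [12,14] [21,22] [22,26] [25,28] [27,29]
{[1,3],[2,4],[1,6]} hit by 3; {[9,11],[6,12]} hit by 11; {[12,13],[12,14]} hit by 13; {[21,22],[22,26]} hit by 22; {[25,28],[27,29]} hit by 28.
Points: 3, 11, 13, 22, 28 (5 total).

3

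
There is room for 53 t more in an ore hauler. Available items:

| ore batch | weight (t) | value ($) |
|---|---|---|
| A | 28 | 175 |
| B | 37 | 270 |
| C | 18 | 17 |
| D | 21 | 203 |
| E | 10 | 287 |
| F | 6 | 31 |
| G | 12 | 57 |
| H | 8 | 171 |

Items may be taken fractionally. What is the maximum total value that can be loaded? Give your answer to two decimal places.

763.16

Greedy by value/weight ratio, highest first.
Ratios (sorted): E 28.70, H 21.38, D 9.67, B 7.30, A 6.25, F 5.17, G 4.75, C 0.94
take E (10 @ 287); take H (8 @ 171); take D (21 @ 203); take 14/37 of B → 102.16. Capacity used 53/53.
Total value = 763.16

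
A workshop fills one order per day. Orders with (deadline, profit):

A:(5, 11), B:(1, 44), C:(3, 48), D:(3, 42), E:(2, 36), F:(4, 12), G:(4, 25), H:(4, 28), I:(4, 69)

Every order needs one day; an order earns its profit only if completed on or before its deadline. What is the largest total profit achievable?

Profit order: I=69 C=48 B=44 D=42 E=36 H=28 G=25 F=12 A=11
Assign: I→slot 4, C→slot 3, B→slot 1, D→slot 2, E skipped, H skipped, G skipped, F skipped, A→slot 5.
Slots: [1:B] [2:D] [3:C] [4:I] [5:A]
Profit = 44 + 42 + 48 + 69 + 11 = 214

214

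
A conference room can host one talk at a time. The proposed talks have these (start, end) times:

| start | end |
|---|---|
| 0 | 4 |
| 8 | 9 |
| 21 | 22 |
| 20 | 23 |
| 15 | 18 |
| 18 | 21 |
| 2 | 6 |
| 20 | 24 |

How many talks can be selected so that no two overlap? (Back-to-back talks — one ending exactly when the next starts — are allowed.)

Sorted by end: (0,4)  (2,6)  (8,9)  (15,18)  (18,21)  (21,22)  (20,23)  (20,24)
take (0,4); take (8,9); take (15,18); take (18,21); take (21,22).
Selected 5 talks.

5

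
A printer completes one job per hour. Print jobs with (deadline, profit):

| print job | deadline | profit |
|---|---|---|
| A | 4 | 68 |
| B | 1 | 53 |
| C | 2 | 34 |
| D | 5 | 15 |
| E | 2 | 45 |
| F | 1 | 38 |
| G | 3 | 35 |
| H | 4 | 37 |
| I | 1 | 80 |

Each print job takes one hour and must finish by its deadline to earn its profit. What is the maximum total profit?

245

Take jobs in profit order; each goes to the latest open slot no later than its deadline.
Profit order: I=80 A=68 B=53 E=45 F=38 H=37 G=35 C=34 D=15
Assign: I→slot 1, A→slot 4, B skipped, E→slot 2, F skipped, H→slot 3, G skipped, C skipped, D→slot 5.
Slots: [1:I] [2:E] [3:H] [4:A] [5:D]
Profit = 80 + 45 + 37 + 68 + 15 = 245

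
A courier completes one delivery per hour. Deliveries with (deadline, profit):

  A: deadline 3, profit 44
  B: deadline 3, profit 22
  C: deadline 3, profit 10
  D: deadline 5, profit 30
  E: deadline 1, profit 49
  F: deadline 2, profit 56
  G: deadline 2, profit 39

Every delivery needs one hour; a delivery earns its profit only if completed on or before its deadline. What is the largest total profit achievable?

179

Take jobs in profit order; each goes to the latest open slot no later than its deadline.
By profit: F(d2,56), E(d1,49), A(d3,44), G(d2,39), D(d5,30), B(d3,22), C(d3,10)
F→slot 2; E→slot 1; A→slot 3; G skipped; D→slot 5; B skipped; C skipped.
Profit = 49 + 56 + 44 + 30 = 179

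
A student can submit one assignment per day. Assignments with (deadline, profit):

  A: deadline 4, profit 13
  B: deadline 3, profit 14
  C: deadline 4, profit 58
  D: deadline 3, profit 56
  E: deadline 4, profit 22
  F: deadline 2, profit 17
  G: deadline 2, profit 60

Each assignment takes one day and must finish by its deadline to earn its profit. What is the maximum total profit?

196

Sort by profit descending; place each in the latest free slot ≤ its deadline.
By profit: G(d2,60), C(d4,58), D(d3,56), E(d4,22), F(d2,17), B(d3,14), A(d4,13)
G→slot 2; C→slot 4; D→slot 3; E→slot 1; F skipped; B skipped; A skipped.
Profit = 22 + 60 + 56 + 58 = 196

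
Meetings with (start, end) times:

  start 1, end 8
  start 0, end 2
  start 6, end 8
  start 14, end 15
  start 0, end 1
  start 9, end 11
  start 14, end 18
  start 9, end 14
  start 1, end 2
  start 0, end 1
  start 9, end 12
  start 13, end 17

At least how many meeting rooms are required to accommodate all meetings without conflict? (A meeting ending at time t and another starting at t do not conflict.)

3

Count concurrent intervals with a sweep; the peak is the room count.
Events (time:±→running): 0:+→1 0:+→2 0:+→3 … peak 3.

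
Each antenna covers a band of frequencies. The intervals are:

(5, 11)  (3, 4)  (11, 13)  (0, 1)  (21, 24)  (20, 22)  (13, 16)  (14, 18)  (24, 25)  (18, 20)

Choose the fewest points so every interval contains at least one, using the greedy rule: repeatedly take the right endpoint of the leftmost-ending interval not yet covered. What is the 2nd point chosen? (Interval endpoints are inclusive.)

Sort by right endpoint; whenever an interval is uncovered, place a point at its right end.
By right end: [0,1]  [3,4]  [5,11]  [11,13]  [13,16]  [14,18]  [18,20]  [20,22]  [21,24]  [24,25]
[0,1] uncovered → point at 1; [3,4] uncovered → point at 4; [5,11] uncovered → point at 11; [13,16] uncovered → point at 16; [18,20] uncovered → point at 20; [21,24] uncovered → point at 24.
Points: 1, 4, 11, 16, 20, 24 (6 total).

4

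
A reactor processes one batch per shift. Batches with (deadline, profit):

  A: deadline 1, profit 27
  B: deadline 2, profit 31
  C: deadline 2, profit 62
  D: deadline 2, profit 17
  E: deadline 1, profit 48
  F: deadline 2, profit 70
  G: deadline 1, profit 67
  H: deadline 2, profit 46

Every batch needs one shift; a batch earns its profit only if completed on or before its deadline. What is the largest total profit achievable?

By profit: F(d2,70), G(d1,67), C(d2,62), E(d1,48), H(d2,46), B(d2,31), A(d1,27), D(d2,17)
F→slot 2; G→slot 1; C skipped; E skipped; H skipped; B skipped; A skipped; D skipped.
Profit = 67 + 70 = 137

137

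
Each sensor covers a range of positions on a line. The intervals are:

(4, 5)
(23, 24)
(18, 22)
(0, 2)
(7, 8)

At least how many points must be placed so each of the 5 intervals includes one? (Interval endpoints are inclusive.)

Sorted: [0,2] [4,5] [7,8] [18,22] [23,24]
{[0,2]} hit by 2; {[4,5]} hit by 5; {[7,8]} hit by 8; {[18,22]} hit by 22; {[23,24]} hit by 24.
Points: 2, 5, 8, 22, 24 (5 total).

5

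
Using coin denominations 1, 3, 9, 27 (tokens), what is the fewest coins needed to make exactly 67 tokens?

5

67 = 2×27 + 1×9 + 1×3 + 1×1
Total coins = 2 + 1 + 1 + 1 = 5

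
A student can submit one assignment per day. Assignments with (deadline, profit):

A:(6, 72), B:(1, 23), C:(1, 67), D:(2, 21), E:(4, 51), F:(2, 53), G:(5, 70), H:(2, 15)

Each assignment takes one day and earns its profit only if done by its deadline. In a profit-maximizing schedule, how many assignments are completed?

Sort by profit descending; place each in the latest free slot ≤ its deadline.
Profit order: A=72 G=70 C=67 F=53 E=51 B=23 D=21 H=15
Assign: A→slot 6, G→slot 5, C→slot 1, F→slot 2, E→slot 4, B skipped, D skipped, H skipped.
Slots: [1:C] [2:F] [4:E] [5:G] [6:A]
5 of 8 scheduled.

5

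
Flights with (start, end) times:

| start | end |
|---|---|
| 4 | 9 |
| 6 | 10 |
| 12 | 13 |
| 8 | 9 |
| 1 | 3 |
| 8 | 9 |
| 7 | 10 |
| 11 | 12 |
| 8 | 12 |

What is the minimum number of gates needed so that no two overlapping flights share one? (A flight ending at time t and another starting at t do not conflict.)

Count concurrent intervals with a sweep; the peak is the room count.
starts: [1, 4, 6, 7, 8, 8, 8, 11, 12]
ends:   [3, 9, 9, 9, 10, 10, 12, 12, 13]
s1→1 e3→0 s4→1 s6→2 s7→3 s8→4 s8→5 s8→6  — peak 6.

6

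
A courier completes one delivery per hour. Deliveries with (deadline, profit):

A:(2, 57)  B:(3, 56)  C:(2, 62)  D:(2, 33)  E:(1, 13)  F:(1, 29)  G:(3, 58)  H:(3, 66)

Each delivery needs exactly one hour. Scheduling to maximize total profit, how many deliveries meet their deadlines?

3

Sort by profit descending; place each in the latest free slot ≤ its deadline.
By profit: H(d3,66), C(d2,62), G(d3,58), A(d2,57), B(d3,56), D(d2,33), F(d1,29), E(d1,13)
H→slot 3; C→slot 2; G→slot 1; A skipped; B skipped; D skipped; F skipped; E skipped.
3 of 8 scheduled.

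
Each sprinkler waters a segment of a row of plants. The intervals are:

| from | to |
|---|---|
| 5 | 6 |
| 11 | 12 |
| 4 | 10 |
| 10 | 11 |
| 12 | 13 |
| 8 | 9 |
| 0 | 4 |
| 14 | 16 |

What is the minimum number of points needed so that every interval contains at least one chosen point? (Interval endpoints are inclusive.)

6

Sort by right endpoint; whenever an interval is uncovered, place a point at its right end.
Sorted: [0,4] [5,6] [8,9] [4,10] [10,11] [11,12] [12,13] [14,16]
{[0,4]} hit by 4; {[5,6]} hit by 6; {[8,9],[4,10]} hit by 9; {[10,11],[11,12]} hit by 11; {[12,13]} hit by 13; {[14,16]} hit by 16.
Points: 4, 6, 9, 11, 13, 16 (6 total).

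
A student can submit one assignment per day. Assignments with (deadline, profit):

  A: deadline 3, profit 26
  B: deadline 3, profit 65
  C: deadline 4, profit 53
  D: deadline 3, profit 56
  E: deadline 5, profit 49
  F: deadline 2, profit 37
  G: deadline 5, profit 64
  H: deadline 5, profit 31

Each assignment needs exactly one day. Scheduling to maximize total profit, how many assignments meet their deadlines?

Sort by profit descending; place each in the latest free slot ≤ its deadline.
Profit order: B=65 G=64 D=56 C=53 E=49 F=37 H=31 A=26
Assign: B→slot 3, G→slot 5, D→slot 2, C→slot 4, E→slot 1, F skipped, H skipped, A skipped.
Slots: [1:E] [2:D] [3:B] [4:C] [5:G]
5 of 8 scheduled.

5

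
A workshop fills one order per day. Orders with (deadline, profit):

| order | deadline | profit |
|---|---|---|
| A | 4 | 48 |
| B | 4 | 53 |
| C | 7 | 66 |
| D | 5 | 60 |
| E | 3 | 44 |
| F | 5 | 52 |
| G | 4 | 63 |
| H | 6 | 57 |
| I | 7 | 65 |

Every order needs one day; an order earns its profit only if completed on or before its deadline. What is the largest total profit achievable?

Sort by profit descending; place each in the latest free slot ≤ its deadline.
By profit: C(d7,66), I(d7,65), G(d4,63), D(d5,60), H(d6,57), B(d4,53), F(d5,52), A(d4,48), E(d3,44)
C→slot 7; I→slot 6; G→slot 4; D→slot 5; H→slot 3; B→slot 2; F→slot 1; A skipped; E skipped.
Profit = 52 + 53 + 57 + 63 + 60 + 65 + 66 = 416

416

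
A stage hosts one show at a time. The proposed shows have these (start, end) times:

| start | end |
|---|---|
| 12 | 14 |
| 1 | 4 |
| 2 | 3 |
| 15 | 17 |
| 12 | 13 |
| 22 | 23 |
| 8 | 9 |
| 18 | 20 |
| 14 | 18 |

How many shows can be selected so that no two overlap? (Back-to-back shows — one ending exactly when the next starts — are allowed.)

6

Order by finish time; keep every interval that doesn't clash with the previous kept one.
Sorted by end: (2,3)  (1,4)  (8,9)  (12,13)  (12,14)  (15,17)  (14,18)  (18,20)  (22,23)
take (2,3); take (8,9); take (12,13); skip (12,14); take (15,17); take (18,20); take (22,23).
Selected 6 shows.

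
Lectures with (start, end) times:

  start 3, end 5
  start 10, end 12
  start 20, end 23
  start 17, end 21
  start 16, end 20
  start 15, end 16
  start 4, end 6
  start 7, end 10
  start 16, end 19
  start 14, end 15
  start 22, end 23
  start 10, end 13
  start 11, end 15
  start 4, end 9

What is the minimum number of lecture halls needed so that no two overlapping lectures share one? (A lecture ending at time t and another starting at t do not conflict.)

The answer is the maximum number of intervals overlapping at any instant.
Events (time:±→running): 3:+→1 4:+→2 4:+→3 … peak 3.

3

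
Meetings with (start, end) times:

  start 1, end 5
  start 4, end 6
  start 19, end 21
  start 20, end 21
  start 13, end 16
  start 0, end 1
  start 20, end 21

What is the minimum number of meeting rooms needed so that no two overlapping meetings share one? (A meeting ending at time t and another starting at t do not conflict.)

starts: [0, 1, 4, 13, 19, 20, 20]
ends:   [1, 5, 6, 16, 21, 21, 21]
s0→1 e1→0 s1→1 s4→2 e5→1 e6→0 s13→1 e16→0 s19→1 s20→2 s20→3  — peak 3.

3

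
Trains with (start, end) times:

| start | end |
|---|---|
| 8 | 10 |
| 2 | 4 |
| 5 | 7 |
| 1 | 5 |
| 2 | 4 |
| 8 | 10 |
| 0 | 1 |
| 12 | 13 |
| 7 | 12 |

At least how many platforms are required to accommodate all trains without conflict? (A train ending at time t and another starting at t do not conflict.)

The answer is the maximum number of intervals overlapping at any instant.
Events (time:±→running): 0:+→1 1:-→0 1:+→1 2:+→2 2:+→3 … peak 3.

3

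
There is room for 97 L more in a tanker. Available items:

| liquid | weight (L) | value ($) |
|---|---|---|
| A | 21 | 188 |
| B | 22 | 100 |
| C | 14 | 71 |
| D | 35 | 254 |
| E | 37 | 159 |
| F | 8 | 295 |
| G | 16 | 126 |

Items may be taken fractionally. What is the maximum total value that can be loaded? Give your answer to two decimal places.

Sort by value per unit weight and fill in that order.
Order: F (295/8=36.88) > A (188/21=8.95) > G (126/16=7.88) > D (254/35=7.26) > C (71/14=5.07) > B (100/22=4.55) > E (159/37=4.30)
Fill: take F (8 @ 295) → take A (21 @ 188) → take G (16 @ 126) → take D (35 @ 254) → take C (14 @ 71) → take 3/22 of B → 13.64; 97/97 used.
Total value = 947.64

947.64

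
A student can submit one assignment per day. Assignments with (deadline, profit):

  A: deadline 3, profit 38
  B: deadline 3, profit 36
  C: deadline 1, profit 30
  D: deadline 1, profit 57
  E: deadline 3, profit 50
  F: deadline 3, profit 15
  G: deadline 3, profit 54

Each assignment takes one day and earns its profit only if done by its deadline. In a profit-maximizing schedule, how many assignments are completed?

3

Sort by profit descending; place each in the latest free slot ≤ its deadline.
By profit: D(d1,57), G(d3,54), E(d3,50), A(d3,38), B(d3,36), C(d1,30), F(d3,15)
D→slot 1; G→slot 3; E→slot 2; A skipped; B skipped; C skipped; F skipped.
3 of 7 scheduled.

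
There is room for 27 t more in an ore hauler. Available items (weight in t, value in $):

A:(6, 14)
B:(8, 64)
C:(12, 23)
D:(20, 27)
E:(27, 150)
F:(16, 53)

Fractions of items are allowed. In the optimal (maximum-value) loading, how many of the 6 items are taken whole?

Greedy by value/weight ratio, highest first.
Order: B (64/8=8.00) > E (150/27=5.56) > F (53/16=3.31) > A (14/6=2.33) > C (23/12=1.92) > D (27/20=1.35)
Fill: take B (8 @ 64) → take 19/27 of E → 105.56; 27/27 used.
1 item(s) taken whole; one partial (take 19/27 of E).

1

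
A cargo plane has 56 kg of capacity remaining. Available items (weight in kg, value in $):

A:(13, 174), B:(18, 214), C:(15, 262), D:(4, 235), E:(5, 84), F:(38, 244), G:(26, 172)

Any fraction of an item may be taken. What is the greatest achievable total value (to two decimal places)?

975.62

Ratios (sorted): D 58.75, C 17.47, E 16.80, A 13.38, B 11.89, G 6.62, F 6.42
take D (4 @ 235); take C (15 @ 262); take E (5 @ 84); take A (13 @ 174); take B (18 @ 214); take 1/26 of G → 6.62. Capacity used 56/56.
Total value = 975.62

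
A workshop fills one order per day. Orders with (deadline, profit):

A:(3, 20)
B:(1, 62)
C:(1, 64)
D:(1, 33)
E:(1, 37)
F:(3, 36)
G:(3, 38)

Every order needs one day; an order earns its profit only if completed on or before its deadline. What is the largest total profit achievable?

Profit order: C=64 B=62 G=38 E=37 F=36 D=33 A=20
Assign: C→slot 1, B skipped, G→slot 3, E skipped, F→slot 2, D skipped, A skipped.
Slots: [1:C] [2:F] [3:G]
Profit = 64 + 36 + 38 = 138

138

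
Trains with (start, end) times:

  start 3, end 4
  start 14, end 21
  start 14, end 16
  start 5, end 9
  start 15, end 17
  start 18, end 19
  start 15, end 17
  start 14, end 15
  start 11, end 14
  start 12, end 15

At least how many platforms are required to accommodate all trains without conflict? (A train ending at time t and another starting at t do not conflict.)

4

Events (time:±→running): 3:+→1 4:-→0 5:+→1 9:-→0 11:+→1 12:+→2 14:-→1 14:+→2 14:+→3 14:+→4 … peak 4.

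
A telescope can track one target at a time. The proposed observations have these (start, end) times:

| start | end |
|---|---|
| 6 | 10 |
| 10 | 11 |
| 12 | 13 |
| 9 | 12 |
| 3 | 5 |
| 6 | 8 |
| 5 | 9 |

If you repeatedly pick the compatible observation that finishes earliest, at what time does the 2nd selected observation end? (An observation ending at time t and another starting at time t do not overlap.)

8

Sort by end time and greedily take each interval whose start is ≥ the last chosen end.
By end time: (3,5), (6,8), (5,9), (6,10), (10,11), (9,12), (12,13).
Pick (3,5); next start ≥ 5 → (6,8); next start ≥ 8 → (10,11); next start ≥ 11 → (12,13).
Selected: (3,5) (6,8) (10,11) (12,13)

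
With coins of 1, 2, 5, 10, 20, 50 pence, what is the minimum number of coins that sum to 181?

6

Greedy: take as many of the largest coin as possible, then repeat with the remainder.
181 = 3×50 + 1×20 + 1×10 + 1×1
Total coins = 3 + 1 + 1 + 1 = 6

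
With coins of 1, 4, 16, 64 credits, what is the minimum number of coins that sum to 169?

Use the largest denomination that fits, subtract, and repeat.
169 − 2×64→41 − 2×16→9 − 2×4→1 − 1×1→0
Total coins = 2 + 2 + 2 + 1 = 7

7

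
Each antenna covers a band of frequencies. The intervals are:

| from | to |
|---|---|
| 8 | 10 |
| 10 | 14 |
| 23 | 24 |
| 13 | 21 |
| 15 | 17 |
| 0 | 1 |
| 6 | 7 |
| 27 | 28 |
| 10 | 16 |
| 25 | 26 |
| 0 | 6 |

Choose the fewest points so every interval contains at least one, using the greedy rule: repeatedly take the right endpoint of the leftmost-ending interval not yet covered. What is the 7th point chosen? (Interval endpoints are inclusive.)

Sorted: [0,1] [0,6] [6,7] [8,10] [10,14] [10,16] [15,17] [13,21] [23,24] [25,26] [27,28]
{[0,1],[0,6]} hit by 1; {[6,7]} hit by 7; {[8,10],[10,14],[10,16]} hit by 10; {[15,17],[13,21]} hit by 17; {[23,24]} hit by 24; {[25,26]} hit by 26; {[27,28]} hit by 28.
Points: 1, 7, 10, 17, 24, 26, 28 (7 total).

28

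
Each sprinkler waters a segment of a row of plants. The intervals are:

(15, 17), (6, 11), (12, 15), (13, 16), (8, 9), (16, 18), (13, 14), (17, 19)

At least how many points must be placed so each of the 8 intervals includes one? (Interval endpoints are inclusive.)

Process intervals by earliest right end; each time one isn't hit yet, stab at its right endpoint.
By right end: [8,9]  [6,11]  [13,14]  [12,15]  [13,16]  [15,17]  [16,18]  [17,19]
[8,9] uncovered → point at 9; [13,14] uncovered → point at 14; [15,17] uncovered → point at 17.
Points: 9, 14, 17 (3 total).

3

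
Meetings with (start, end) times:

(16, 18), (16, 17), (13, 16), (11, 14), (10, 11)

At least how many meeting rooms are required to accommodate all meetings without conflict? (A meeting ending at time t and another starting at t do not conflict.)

starts: [10, 11, 13, 16, 16]
ends:   [11, 14, 16, 17, 18]
s10→1 e11→0 s11→1 s13→2  — peak 2.

2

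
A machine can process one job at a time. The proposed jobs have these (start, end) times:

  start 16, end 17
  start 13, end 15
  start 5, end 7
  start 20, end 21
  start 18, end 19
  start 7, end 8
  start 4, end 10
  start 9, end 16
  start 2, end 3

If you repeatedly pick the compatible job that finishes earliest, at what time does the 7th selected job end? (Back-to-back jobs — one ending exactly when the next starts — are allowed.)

21

Order by finish time; keep every interval that doesn't clash with the previous kept one.
Sorted by end: (2,3)  (5,7)  (7,8)  (4,10)  (13,15)  (9,16)  (16,17)  (18,19)  (20,21)
take (2,3); take (5,7); take (7,8); take (13,15); take (16,17); take (18,19); take (20,21).
Selected: (2,3) (5,7) (7,8) (13,15) (16,17) (18,19) (20,21)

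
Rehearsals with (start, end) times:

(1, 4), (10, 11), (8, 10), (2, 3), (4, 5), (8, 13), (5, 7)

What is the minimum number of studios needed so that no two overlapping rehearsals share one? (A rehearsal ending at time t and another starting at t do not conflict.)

2

Events (time:±→running): 1:+→1 2:+→2 … peak 2.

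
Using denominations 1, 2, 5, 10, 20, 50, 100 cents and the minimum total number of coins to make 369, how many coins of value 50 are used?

Use the largest denomination that fits, subtract, and repeat.
369 = 3×100 + 1×50 + 1×10 + 1×5 + 2×2
Count of 50: 1

1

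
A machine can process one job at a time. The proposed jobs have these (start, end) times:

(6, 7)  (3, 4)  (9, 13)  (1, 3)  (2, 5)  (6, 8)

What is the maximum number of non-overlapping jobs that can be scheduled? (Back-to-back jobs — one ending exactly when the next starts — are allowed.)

4

By end time: (1,3), (3,4), (2,5), (6,7), (6,8), (9,13).
Pick (1,3); next start ≥ 3 → (3,4); next start ≥ 4 → (6,7); next start ≥ 7 → (9,13).
Selected 4 jobs.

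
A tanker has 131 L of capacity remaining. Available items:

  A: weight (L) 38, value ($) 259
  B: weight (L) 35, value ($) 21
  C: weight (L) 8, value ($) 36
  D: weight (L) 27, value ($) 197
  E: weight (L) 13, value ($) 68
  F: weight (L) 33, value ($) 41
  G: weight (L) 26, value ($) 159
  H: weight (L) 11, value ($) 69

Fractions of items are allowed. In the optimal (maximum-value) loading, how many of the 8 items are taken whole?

6

Order: D (197/27=7.30) > A (259/38=6.82) > H (69/11=6.27) > G (159/26=6.12) > E (68/13=5.23) > C (36/8=4.50) > F (41/33=1.24) > B (21/35=0.60)
Fill: take D (27 @ 197) → take A (38 @ 259) → take H (11 @ 69) → take G (26 @ 159) → take E (13 @ 68) → take C (8 @ 36) → take 8/33 of F → 9.94; 131/131 used.
6 item(s) taken whole; one partial (take 8/33 of F).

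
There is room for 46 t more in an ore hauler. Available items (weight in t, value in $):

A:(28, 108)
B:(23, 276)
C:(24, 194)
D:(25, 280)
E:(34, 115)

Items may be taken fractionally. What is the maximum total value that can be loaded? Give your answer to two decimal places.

533.60

Sort by value per unit weight and fill in that order.
Ratios (sorted): B 12.00, D 11.20, C 8.08, A 3.86, E 3.38
take B (23 @ 276); take 23/25 of D → 257.60. Capacity used 46/46.
Total value = 533.60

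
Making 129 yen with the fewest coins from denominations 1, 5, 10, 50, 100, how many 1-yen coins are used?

Greedy: take as many of the largest coin as possible, then repeat with the remainder.
129 = 1×100 + 2×10 + 1×5 + 4×1
Count of 1: 4

4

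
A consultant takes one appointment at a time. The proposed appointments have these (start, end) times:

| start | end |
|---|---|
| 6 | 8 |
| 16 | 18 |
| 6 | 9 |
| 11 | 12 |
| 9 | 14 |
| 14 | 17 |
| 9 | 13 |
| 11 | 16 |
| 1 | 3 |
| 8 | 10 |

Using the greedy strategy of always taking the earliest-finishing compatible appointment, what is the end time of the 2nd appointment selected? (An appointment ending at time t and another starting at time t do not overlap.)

By end time: (1,3), (6,8), (6,9), (8,10), (11,12), (9,13), (9,14), (11,16), (14,17), (16,18).
Pick (1,3); next start ≥ 3 → (6,8); next start ≥ 8 → (8,10); next start ≥ 10 → (11,12); next start ≥ 12 → (14,17).
Selected: (1,3) (6,8) (8,10) (11,12) (14,17)

8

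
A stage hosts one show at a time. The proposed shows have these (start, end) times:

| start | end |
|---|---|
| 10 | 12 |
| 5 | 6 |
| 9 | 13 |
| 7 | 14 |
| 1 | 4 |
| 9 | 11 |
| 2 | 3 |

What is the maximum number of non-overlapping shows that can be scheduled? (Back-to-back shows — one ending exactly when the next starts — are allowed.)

Greedy by earliest finish: after sorting by end time, pick each interval compatible with the last pick.
Sorted by end: (2,3)  (1,4)  (5,6)  (9,11)  (10,12)  (9,13)  (7,14)
take (2,3); skip (1,4); take (5,6); take (9,11).
Selected 3 shows.

3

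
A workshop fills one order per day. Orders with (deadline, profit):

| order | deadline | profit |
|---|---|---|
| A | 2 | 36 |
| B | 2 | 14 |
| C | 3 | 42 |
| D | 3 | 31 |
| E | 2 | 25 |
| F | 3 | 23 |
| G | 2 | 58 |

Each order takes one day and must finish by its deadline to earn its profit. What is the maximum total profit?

136

Profit order: G=58 C=42 A=36 D=31 E=25 F=23 B=14
Assign: G→slot 2, C→slot 3, A→slot 1, D skipped, E skipped, F skipped, B skipped.
Slots: [1:A] [2:G] [3:C]
Profit = 36 + 58 + 42 = 136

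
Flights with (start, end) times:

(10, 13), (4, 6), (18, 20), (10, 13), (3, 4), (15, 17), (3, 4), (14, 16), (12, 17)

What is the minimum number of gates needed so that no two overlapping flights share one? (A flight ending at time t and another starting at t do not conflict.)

Events (time:±→running): 3:+→1 3:+→2 4:-→1 4:-→0 4:+→1 6:-→0 10:+→1 10:+→2 12:+→3 … peak 3.

3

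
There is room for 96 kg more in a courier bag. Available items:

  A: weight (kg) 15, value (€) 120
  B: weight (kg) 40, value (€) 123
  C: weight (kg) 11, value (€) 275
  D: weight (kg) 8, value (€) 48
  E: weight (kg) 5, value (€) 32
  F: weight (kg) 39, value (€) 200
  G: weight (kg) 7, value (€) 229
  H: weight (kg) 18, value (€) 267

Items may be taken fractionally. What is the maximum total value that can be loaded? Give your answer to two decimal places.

1135.10

Sort by value per unit weight and fill in that order.
Ratios (sorted): G 32.71, C 25.00, H 14.83, A 8.00, E 6.40, D 6.00, F 5.13, B 3.08
take G (7 @ 229); take C (11 @ 275); take H (18 @ 267); take A (15 @ 120); take E (5 @ 32); take D (8 @ 48); take 32/39 of F → 164.10. Capacity used 96/96.
Total value = 1135.10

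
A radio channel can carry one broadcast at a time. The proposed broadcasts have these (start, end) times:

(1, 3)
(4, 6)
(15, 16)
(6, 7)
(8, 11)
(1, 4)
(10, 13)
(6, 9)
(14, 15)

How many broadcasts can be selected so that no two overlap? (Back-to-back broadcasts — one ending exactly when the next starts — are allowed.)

6

Sorted by end: (1,3)  (1,4)  (4,6)  (6,7)  (6,9)  (8,11)  (10,13)  (14,15)  (15,16)
take (1,3); take (4,6); take (6,7); take (8,11); skip (10,13); take (14,15); take (15,16).
Selected 6 broadcasts.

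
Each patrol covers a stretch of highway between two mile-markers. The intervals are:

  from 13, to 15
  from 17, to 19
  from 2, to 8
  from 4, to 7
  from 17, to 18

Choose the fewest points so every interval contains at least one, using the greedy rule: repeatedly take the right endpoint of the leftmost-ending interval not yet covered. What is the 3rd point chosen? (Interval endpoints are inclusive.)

Process intervals by earliest right end; each time one isn't hit yet, stab at its right endpoint.
Sorted: [4,7] [2,8] [13,15] [17,18] [17,19]
{[4,7],[2,8]} hit by 7; {[13,15]} hit by 15; {[17,18],[17,19]} hit by 18.
Points: 7, 15, 18 (3 total).

18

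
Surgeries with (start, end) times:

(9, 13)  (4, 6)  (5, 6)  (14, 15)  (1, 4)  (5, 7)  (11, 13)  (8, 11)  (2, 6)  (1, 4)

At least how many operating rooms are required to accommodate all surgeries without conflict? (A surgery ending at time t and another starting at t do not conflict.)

Events (time:±→running): 1:+→1 1:+→2 2:+→3 4:-→2 4:-→1 4:+→2 5:+→3 5:+→4 … peak 4.

4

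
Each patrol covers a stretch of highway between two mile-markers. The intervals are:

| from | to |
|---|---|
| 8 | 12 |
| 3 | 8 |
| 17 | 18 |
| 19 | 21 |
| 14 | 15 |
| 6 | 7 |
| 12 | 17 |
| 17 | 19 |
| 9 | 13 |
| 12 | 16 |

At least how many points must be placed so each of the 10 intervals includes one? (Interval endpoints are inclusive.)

5

By right end: [6,7]  [3,8]  [8,12]  [9,13]  [14,15]  [12,16]  [12,17]  [17,18]  [17,19]  [19,21]
[6,7] uncovered → point at 7; [8,12] uncovered → point at 12; [14,15] uncovered → point at 15; [17,18] uncovered → point at 18; [19,21] uncovered → point at 21.
Points: 7, 12, 15, 18, 21 (5 total).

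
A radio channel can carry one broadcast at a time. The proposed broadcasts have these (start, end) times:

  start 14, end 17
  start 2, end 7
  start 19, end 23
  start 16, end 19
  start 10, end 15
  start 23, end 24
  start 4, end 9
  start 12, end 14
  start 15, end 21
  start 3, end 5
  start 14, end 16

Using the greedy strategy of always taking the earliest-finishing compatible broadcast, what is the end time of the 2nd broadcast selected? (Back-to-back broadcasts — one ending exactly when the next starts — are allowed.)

By end time: (3,5), (2,7), (4,9), (12,14), (10,15), (14,16), (14,17), (16,19), (15,21), (19,23), (23,24).
Pick (3,5); next start ≥ 5 → (12,14); next start ≥ 14 → (14,16); next start ≥ 16 → (16,19); next start ≥ 19 → (19,23); next start ≥ 23 → (23,24).
Selected: (3,5) (12,14) (14,16) (16,19) (19,23) (23,24)

14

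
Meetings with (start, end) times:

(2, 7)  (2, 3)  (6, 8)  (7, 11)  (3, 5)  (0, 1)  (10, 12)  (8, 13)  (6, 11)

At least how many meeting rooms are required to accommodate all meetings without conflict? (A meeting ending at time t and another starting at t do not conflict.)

The answer is the maximum number of intervals overlapping at any instant.
Events (time:±→running): 0:+→1 1:-→0 2:+→1 2:+→2 3:-→1 3:+→2 5:-→1 6:+→2 6:+→3 7:-→2 7:+→3 8:-→2 8:+→3 10:+→4 … peak 4.

4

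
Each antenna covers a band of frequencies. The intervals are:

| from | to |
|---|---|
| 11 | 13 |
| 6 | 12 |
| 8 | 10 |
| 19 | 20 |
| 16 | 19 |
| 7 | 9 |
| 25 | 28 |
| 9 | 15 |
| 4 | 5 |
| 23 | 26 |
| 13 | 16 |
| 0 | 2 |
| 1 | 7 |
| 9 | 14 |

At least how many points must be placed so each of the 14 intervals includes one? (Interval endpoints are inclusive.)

6

Sort by right endpoint; whenever an interval is uncovered, place a point at its right end.
By right end: [0,2]  [4,5]  [1,7]  [7,9]  [8,10]  [6,12]  [11,13]  [9,14]  [9,15]  [13,16]  [16,19]  [19,20]  [23,26]  [25,28]
[0,2] uncovered → point at 2; [4,5] uncovered → point at 5; [7,9] uncovered → point at 9; [11,13] uncovered → point at 13; [16,19] uncovered → point at 19; [23,26] uncovered → point at 26.
Points: 2, 5, 9, 13, 19, 26 (6 total).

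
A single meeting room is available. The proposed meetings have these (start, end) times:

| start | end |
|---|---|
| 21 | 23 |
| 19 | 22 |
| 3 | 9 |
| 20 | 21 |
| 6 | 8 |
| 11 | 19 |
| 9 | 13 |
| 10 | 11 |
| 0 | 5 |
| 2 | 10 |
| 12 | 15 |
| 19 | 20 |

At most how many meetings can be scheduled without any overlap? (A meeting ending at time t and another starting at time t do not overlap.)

Sorted by end: (0,5)  (6,8)  (3,9)  (2,10)  (10,11)  (9,13)  (12,15)  (11,19)  (19,20)  (20,21)  (19,22)  (21,23)
take (0,5); take (6,8); take (10,11); take (12,15); take (19,20); take (20,21); take (21,23).
Selected 7 meetings.

7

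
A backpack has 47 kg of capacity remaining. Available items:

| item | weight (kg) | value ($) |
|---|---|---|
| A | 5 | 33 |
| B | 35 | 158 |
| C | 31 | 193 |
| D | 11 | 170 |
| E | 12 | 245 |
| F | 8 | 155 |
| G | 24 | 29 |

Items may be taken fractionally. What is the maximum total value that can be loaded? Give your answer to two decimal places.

671.48

Sort by value per unit weight and fill in that order.
Ratios (sorted): E 20.42, F 19.38, D 15.45, A 6.60, C 6.23, B 4.51, G 1.21
take E (12 @ 245); take F (8 @ 155); take D (11 @ 170); take A (5 @ 33); take 11/31 of C → 68.48. Capacity used 47/47.
Total value = 671.48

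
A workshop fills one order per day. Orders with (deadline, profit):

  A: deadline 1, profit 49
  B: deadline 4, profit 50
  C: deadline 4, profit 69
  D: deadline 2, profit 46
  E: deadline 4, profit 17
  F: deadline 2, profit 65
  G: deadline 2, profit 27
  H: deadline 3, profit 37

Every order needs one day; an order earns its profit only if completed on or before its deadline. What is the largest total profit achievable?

Take jobs in profit order; each goes to the latest open slot no later than its deadline.
By profit: C(d4,69), F(d2,65), B(d4,50), A(d1,49), D(d2,46), H(d3,37), G(d2,27), E(d4,17)
C→slot 4; F→slot 2; B→slot 3; A→slot 1; D skipped; H skipped; G skipped; E skipped.
Profit = 49 + 65 + 50 + 69 = 233

233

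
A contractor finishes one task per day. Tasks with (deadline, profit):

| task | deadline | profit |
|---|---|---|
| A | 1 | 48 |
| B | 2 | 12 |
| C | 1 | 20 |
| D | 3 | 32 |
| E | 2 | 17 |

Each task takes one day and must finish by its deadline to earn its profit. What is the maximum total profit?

Sort by profit descending; place each in the latest free slot ≤ its deadline.
Profit order: A=48 D=32 C=20 E=17 B=12
Assign: A→slot 1, D→slot 3, C skipped, E→slot 2, B skipped.
Slots: [1:A] [2:E] [3:D]
Profit = 48 + 17 + 32 = 97

97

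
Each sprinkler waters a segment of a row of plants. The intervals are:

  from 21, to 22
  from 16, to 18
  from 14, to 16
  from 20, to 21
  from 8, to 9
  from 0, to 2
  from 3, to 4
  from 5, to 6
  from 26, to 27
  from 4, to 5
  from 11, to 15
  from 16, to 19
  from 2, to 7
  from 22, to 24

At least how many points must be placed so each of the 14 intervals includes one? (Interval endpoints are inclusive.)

Sorted: [0,2] [3,4] [4,5] [5,6] [2,7] [8,9] [11,15] [14,16] [16,18] [16,19] [20,21] [21,22] [22,24] [26,27]
{[0,2]} hit by 2; {[3,4],[4,5]} hit by 4; {[5,6],[2,7]} hit by 6; {[8,9]} hit by 9; {[11,15],[14,16]} hit by 15; {[16,18],[16,19]} hit by 18; {[20,21],[21,22]} hit by 21; {[22,24]} hit by 24; {[26,27]} hit by 27.
Points: 2, 4, 6, 9, 15, 18, 21, 24, 27 (9 total).

9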